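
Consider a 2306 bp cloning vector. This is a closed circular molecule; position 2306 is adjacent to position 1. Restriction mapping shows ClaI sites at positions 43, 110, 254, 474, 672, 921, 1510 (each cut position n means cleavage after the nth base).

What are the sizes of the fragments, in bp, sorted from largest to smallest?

Circular molecule, 7 cuts → 7 fragments:
  110 − 43 = 67 bp
  254 − 110 = 144 bp
  474 − 254 = 220 bp
  672 − 474 = 198 bp
  921 − 672 = 249 bp
  1510 − 921 = 589 bp
  wrap: 2306 − 1510 + 43 = 839 bp
Sorted largest to smallest: 839, 589, 249, 220, 198, 144, 67 bp.

839, 589, 249, 220, 198, 144, 67 bp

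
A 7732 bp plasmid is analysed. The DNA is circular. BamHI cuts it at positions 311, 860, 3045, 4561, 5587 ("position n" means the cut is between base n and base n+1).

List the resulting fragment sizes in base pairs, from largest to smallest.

Circular molecule, 5 cuts → 5 fragments:
  860 − 311 = 549 bp
  3045 − 860 = 2185 bp
  4561 − 3045 = 1516 bp
  5587 − 4561 = 1026 bp
  wrap: 7732 − 5587 + 311 = 2456 bp
Sorted largest to smallest: 2456, 2185, 1516, 1026, 549 bp.

2456, 2185, 1516, 1026, 549 bp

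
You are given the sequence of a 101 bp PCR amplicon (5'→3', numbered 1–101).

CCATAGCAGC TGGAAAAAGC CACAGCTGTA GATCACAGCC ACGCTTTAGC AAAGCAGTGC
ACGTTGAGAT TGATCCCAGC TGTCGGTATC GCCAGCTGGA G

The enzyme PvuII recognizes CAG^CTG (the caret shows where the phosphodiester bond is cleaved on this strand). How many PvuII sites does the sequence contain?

4

CAGCTG occurs starting at positions 7, 23, 77, 93.
PvuII cuts at 4 sites.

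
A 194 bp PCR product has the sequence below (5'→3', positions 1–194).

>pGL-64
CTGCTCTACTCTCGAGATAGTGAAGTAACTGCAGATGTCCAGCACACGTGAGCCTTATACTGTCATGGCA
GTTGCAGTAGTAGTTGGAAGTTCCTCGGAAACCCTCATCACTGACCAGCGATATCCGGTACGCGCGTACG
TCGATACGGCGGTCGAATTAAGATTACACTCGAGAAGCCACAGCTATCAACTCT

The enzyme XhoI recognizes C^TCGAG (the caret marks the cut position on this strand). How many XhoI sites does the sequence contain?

CTCGAG occurs starting at positions 11, 169.
XhoI cuts at 2 sites.

2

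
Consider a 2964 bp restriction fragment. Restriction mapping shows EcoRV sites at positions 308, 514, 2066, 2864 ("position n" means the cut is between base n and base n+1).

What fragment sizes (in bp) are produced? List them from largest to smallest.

Linear molecule, 4 cuts → 5 fragments:
  308 − 0 = 308 bp
  514 − 308 = 206 bp
  2066 − 514 = 1552 bp
  2864 − 2066 = 798 bp
  2964 − 2864 = 100 bp
Sorted largest to smallest: 1552, 798, 308, 206, 100 bp.

1552, 798, 308, 206, 100 bp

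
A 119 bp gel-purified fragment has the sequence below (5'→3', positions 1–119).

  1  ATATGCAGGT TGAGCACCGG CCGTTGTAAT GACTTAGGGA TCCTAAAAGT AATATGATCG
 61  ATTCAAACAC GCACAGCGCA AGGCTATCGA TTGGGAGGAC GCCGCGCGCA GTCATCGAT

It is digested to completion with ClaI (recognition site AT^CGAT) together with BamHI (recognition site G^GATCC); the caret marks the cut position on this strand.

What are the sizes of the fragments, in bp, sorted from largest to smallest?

ClaI sites (ATCGAT) start at positions 57, 86, 114.
ClaI cuts after base 2 of each site, so after positions 58, 87, 115.
The BamHI site (GGATCC) starts at position 38.
BamHI cuts after the first base of each site, so after position 38.
Combined cut positions: 38, 58, 87, 115.
Linear molecule, 4 cuts → 5 fragments:
  1–38 → 38 bp
  39–58 → 20 bp
  59–87 → 29 bp
  88–115 → 28 bp
  116–119 → 4 bp
Sorted largest to smallest: 38, 29, 28, 20, 4 bp.

38, 29, 28, 20, 4 bp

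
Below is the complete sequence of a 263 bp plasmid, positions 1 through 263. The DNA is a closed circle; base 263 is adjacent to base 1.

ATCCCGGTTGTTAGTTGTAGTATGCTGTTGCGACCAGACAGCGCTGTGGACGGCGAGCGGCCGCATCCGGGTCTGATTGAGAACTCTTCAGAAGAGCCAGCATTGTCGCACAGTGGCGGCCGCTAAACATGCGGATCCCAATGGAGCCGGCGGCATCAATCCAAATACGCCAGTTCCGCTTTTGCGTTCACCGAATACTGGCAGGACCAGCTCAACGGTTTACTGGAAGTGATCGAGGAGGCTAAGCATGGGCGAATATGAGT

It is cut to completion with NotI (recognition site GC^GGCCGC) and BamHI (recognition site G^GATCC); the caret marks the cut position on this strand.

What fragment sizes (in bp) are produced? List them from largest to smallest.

NotI sites (GCGGCCGC) start at positions 57, 116.
NotI cuts after base 2 of each site, so after positions 58, 117.
The BamHI site (GGATCC) starts at position 133.
BamHI cuts after the first base of each site, so after position 133.
Combined cut positions: 58, 117, 133.
Circular molecule, 3 cuts → 3 fragments:
  59–117 → 59 bp
  118–133 → 16 bp
  134–263 then 1–58 → 130 + 58 = 188 bp
Sorted largest to smallest: 188, 59, 16 bp.

188, 59, 16 bp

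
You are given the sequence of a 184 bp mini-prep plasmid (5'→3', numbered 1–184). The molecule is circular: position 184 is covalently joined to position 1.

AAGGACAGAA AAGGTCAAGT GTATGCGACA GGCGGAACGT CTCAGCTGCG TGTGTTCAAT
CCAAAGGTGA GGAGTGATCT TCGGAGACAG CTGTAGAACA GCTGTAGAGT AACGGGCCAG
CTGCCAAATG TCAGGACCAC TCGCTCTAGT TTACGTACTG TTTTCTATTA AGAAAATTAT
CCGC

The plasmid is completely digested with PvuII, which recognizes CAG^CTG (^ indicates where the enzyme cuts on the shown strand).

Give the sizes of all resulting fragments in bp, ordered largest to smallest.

PvuII sites (CAGCTG) start at positions 43, 88, 99, 118.
PvuII cuts after base 3 of each site, so after positions 45, 90, 101, 120.
Circular molecule, 4 cuts → 4 fragments:
  46–90 → 45 bp
  91–101 → 11 bp
  102–120 → 19 bp
  121–184 then 1–45 → 64 + 45 = 109 bp
Sorted largest to smallest: 109, 45, 19, 11 bp.

109, 45, 19, 11 bp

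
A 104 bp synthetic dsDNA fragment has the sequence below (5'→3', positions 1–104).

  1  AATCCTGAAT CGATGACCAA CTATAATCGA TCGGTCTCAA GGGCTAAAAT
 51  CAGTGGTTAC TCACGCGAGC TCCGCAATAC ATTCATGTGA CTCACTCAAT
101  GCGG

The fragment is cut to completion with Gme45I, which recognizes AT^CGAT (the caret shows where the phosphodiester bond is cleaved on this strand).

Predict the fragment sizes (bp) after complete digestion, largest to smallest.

Gme45I sites (ATCGAT) start at positions 9, 26.
Gme45I cuts after base 2 of each site, so after positions 10, 27.
Linear molecule, 2 cuts → 3 fragments:
  1–10 → 10 bp
  11–27 → 17 bp
  28–104 → 77 bp
Sorted largest to smallest: 77, 17, 10 bp.

77, 17, 10 bp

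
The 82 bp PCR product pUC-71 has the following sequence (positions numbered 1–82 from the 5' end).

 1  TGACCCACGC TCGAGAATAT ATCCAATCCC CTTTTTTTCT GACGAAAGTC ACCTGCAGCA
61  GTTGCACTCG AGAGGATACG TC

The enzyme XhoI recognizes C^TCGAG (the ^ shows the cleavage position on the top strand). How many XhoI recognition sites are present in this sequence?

CTCGAG occurs starting at positions 10, 67.
XhoI cuts at 2 sites.

2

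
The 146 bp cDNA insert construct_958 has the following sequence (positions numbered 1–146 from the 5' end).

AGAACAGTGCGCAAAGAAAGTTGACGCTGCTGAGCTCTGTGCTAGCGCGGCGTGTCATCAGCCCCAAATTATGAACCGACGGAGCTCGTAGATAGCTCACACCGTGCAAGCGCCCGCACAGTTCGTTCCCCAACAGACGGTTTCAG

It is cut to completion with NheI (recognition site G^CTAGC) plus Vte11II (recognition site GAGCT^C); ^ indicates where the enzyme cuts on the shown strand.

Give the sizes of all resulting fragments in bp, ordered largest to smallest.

60, 45, 36, 5 bp

The NheI site (GCTAGC) starts at position 41.
NheI cuts after the first base of each site, so after position 41.
Vte11II sites (GAGCTC) start at positions 32, 82.
Vte11II cuts after base 5 of each site (before the last base), so after positions 36, 86.
Combined cut positions: 36, 41, 86.
Linear molecule, 3 cuts → 4 fragments:
  1–36 → 36 bp
  37–41 → 5 bp
  42–86 → 45 bp
  87–146 → 60 bp
Sorted largest to smallest: 60, 45, 36, 5 bp.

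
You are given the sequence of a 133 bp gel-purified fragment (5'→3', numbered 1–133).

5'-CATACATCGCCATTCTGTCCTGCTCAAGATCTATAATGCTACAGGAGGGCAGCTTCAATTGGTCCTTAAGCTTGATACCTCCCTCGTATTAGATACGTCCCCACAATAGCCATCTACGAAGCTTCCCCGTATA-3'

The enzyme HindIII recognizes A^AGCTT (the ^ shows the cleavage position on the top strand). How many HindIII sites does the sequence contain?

AAGCTT occurs starting at positions 68, 119.
HindIII cuts at 2 sites.

2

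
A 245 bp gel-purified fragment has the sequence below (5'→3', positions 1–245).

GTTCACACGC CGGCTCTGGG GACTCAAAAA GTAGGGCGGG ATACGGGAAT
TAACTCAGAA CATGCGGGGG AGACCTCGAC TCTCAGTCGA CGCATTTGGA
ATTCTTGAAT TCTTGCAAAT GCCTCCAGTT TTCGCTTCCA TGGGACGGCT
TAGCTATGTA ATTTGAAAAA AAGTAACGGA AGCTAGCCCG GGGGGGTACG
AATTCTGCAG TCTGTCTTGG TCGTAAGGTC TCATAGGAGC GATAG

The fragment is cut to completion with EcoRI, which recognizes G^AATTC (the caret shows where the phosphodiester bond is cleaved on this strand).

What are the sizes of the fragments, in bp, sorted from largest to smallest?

EcoRI sites (GAATTC) start at positions 99, 107, 200.
EcoRI cuts after the first base of each site, so after positions 99, 107, 200.
Linear molecule, 3 cuts → 4 fragments:
  1–99 → 99 bp
  100–107 → 8 bp
  108–200 → 93 bp
  201–245 → 45 bp
Sorted largest to smallest: 99, 93, 45, 8 bp.

99, 93, 45, 8 bp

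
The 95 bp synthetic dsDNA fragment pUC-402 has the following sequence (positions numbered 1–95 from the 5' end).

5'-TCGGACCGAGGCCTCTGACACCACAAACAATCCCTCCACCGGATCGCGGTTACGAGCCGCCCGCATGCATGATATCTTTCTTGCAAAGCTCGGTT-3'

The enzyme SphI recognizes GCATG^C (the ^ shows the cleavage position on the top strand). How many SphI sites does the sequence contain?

1

GCATGC occurs starting at position 63.
SphI cuts at 1 site.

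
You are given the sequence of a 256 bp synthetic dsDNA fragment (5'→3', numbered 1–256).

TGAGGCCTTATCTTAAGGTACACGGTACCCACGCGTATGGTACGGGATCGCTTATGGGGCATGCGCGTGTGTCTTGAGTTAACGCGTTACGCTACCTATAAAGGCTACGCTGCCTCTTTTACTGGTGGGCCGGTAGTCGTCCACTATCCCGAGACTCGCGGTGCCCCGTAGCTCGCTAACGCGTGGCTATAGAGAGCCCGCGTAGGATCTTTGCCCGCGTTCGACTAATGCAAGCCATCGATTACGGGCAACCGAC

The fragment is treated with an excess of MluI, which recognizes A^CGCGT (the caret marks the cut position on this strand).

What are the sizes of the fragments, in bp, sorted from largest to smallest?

MluI sites (ACGCGT) start at positions 31, 82, 179.
MluI cuts after the first base of each site, so after positions 31, 82, 179.
Linear molecule, 3 cuts → 4 fragments:
  1–31 → 31 bp
  32–82 → 51 bp
  83–179 → 97 bp
  180–256 → 77 bp
Sorted largest to smallest: 97, 77, 51, 31 bp.

97, 77, 51, 31 bp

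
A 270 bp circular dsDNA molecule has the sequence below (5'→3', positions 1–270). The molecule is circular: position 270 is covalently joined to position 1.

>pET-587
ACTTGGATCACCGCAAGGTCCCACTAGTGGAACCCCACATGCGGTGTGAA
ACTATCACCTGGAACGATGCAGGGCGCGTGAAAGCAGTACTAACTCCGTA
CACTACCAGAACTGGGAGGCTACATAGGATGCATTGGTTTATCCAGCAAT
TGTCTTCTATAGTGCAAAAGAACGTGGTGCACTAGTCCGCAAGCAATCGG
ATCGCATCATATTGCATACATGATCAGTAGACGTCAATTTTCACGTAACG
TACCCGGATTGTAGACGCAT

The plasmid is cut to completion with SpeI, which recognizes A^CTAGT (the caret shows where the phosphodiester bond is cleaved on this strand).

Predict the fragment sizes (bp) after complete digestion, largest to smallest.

158, 112 bp

SpeI sites (ACTAGT) start at positions 23, 181.
SpeI cuts after the first base of each site, so after positions 23, 181.
Circular molecule, 2 cuts → 2 fragments:
  24–181 → 158 bp
  182–270 then 1–23 → 89 + 23 = 112 bp
Sorted largest to smallest: 158, 112 bp.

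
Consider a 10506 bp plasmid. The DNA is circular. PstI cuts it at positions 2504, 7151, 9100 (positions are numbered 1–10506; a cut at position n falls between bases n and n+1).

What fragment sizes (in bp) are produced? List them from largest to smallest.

4647, 3910, 1949 bp

Circular molecule, 3 cuts → 3 fragments:
  7151 − 2504 = 4647 bp
  9100 − 7151 = 1949 bp
  wrap: 10506 − 9100 + 2504 = 3910 bp
Sorted largest to smallest: 4647, 3910, 1949 bp.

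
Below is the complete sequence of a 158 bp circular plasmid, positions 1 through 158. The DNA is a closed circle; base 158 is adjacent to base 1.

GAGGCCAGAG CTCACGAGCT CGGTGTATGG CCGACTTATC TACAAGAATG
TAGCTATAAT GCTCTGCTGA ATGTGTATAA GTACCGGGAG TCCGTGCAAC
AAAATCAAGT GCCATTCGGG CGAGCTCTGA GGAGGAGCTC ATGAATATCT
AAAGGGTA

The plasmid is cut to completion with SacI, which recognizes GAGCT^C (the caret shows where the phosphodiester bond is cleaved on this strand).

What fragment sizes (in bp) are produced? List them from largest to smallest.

106, 31, 13, 8 bp

SacI sites (GAGCTC) start at positions 8, 16, 122, 135.
SacI cuts after base 5 of each site (before the last base), so after positions 12, 20, 126, 139.
Circular molecule, 4 cuts → 4 fragments:
  13–20 → 8 bp
  21–126 → 106 bp
  127–139 → 13 bp
  140–158 then 1–12 → 19 + 12 = 31 bp
Sorted largest to smallest: 106, 31, 13, 8 bp.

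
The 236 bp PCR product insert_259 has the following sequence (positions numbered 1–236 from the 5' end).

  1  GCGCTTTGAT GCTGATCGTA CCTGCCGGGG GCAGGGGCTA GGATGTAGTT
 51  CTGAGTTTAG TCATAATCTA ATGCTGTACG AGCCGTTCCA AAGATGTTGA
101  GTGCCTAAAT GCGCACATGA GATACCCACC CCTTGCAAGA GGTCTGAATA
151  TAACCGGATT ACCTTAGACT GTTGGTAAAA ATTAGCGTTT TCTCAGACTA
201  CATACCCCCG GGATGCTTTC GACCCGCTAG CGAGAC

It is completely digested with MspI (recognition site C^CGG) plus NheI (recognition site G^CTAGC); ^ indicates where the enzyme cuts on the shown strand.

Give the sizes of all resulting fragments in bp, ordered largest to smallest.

MspI sites (CCGG) start at positions 25, 154, 208.
MspI cuts after the first base of each site, so after positions 25, 154, 208.
The NheI site (GCTAGC) starts at position 226.
NheI cuts after the first base of each site, so after position 226.
Combined cut positions: 25, 154, 208, 226.
Linear molecule, 4 cuts → 5 fragments:
  1–25 → 25 bp
  26–154 → 129 bp
  155–208 → 54 bp
  209–226 → 18 bp
  227–236 → 10 bp
Sorted largest to smallest: 129, 54, 25, 18, 10 bp.

129, 54, 25, 18, 10 bp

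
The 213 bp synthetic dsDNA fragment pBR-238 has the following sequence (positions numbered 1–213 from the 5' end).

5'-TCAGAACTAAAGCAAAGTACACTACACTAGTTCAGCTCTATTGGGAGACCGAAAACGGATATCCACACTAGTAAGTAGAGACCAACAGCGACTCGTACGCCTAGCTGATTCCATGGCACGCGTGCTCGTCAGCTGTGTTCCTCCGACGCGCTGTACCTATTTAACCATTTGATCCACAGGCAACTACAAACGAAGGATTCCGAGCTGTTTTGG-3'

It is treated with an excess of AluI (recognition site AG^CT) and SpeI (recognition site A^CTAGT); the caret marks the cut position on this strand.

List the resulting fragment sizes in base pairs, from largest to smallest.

72, 37, 32, 28, 26, 9, 9 bp

AluI sites (AGCT) start at positions 34, 103, 131, 203.
AluI cuts after base 2 of each site, so after positions 35, 104, 132, 204.
SpeI sites (ACTAGT) start at positions 26, 67.
SpeI cuts after the first base of each site, so after positions 26, 67.
Combined cut positions: 26, 35, 67, 104, 132, 204.
Linear molecule, 6 cuts → 7 fragments:
  1–26 → 26 bp
  27–35 → 9 bp
  36–67 → 32 bp
  68–104 → 37 bp
  105–132 → 28 bp
  133–204 → 72 bp
  205–213 → 9 bp
Sorted largest to smallest: 72, 37, 32, 28, 26, 9, 9 bp.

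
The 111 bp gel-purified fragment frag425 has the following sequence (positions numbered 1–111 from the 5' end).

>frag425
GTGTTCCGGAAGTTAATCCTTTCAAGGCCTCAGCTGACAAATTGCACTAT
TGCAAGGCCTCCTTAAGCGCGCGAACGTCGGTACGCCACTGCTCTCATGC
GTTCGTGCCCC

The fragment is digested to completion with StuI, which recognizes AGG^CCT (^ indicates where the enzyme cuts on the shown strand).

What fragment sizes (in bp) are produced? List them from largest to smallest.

StuI sites (AGGCCT) start at positions 25, 55.
StuI cuts after base 3 of each site, so after positions 27, 57.
Linear molecule, 2 cuts → 3 fragments:
  1–27 → 27 bp
  28–57 → 30 bp
  58–111 → 54 bp
Sorted largest to smallest: 54, 30, 27 bp.

54, 30, 27 bp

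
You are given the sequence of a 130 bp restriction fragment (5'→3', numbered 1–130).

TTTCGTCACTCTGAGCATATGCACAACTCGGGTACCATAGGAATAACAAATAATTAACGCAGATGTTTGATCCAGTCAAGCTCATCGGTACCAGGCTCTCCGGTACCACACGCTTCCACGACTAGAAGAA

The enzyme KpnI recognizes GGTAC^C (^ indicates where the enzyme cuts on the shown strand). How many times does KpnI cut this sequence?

GGTACC occurs starting at positions 31, 87, 102.
KpnI cuts at 3 sites.

3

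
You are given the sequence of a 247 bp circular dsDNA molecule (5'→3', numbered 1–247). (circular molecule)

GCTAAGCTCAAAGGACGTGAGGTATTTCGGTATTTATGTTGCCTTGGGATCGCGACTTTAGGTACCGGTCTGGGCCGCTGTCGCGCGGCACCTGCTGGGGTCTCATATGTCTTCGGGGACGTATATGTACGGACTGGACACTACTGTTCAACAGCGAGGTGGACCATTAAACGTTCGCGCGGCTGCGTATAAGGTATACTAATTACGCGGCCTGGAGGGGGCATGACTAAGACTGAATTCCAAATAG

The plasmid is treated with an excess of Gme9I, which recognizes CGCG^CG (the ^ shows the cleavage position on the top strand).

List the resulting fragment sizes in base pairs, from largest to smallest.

Gme9I sites (CGCGCG) start at positions 82, 176.
Gme9I cuts after base 4 of each site, so after positions 85, 179.
Circular molecule, 2 cuts → 2 fragments:
  86–179 → 94 bp
  180–247 then 1–85 → 68 + 85 = 153 bp
Sorted largest to smallest: 153, 94 bp.

153, 94 bp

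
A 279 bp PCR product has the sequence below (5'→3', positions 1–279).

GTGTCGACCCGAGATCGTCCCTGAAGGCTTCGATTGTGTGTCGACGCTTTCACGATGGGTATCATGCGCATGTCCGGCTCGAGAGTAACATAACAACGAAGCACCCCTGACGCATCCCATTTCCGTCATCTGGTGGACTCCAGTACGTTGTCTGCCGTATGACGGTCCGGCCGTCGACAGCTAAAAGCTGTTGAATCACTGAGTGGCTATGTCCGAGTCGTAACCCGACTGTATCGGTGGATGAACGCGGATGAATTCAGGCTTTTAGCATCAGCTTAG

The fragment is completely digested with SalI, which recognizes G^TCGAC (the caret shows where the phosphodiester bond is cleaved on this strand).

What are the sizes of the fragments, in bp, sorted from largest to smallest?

133, 106, 37, 3 bp

SalI sites (GTCGAC) start at positions 3, 40, 173.
SalI cuts after the first base of each site, so after positions 3, 40, 173.
Linear molecule, 3 cuts → 4 fragments:
  1–3 → 3 bp
  4–40 → 37 bp
  41–173 → 133 bp
  174–279 → 106 bp
Sorted largest to smallest: 133, 106, 37, 3 bp.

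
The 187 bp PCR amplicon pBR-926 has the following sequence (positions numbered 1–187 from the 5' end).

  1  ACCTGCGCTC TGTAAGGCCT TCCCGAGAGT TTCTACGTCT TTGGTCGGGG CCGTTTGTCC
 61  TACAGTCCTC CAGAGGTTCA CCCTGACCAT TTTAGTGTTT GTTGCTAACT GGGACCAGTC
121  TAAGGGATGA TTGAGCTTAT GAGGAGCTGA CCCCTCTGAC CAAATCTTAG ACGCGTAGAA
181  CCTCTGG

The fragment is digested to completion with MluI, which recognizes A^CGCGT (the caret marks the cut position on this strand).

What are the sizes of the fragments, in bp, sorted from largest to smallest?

The MluI site (ACGCGT) starts at position 171.
MluI cuts after the first base of each site, so after position 171.
Linear molecule, 1 cut → 2 fragments:
  1–171 → 171 bp
  172–187 → 16 bp
Sorted largest to smallest: 171, 16 bp.

171, 16 bp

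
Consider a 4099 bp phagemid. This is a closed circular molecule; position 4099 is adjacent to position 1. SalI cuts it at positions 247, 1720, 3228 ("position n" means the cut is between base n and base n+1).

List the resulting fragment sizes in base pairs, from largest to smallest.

1508, 1473, 1118 bp

Circular molecule, 3 cuts → 3 fragments:
  1720 − 247 = 1473 bp
  3228 − 1720 = 1508 bp
  wrap: 4099 − 3228 + 247 = 1118 bp
Sorted largest to smallest: 1508, 1473, 1118 bp.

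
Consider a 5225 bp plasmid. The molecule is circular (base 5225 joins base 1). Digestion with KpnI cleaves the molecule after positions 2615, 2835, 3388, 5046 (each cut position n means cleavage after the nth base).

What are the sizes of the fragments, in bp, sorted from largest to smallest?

2794, 1658, 553, 220 bp

Circular molecule, 4 cuts → 4 fragments:
  2835 − 2615 = 220 bp
  3388 − 2835 = 553 bp
  5046 − 3388 = 1658 bp
  wrap: 5225 − 5046 + 2615 = 2794 bp
Sorted largest to smallest: 2794, 1658, 553, 220 bp.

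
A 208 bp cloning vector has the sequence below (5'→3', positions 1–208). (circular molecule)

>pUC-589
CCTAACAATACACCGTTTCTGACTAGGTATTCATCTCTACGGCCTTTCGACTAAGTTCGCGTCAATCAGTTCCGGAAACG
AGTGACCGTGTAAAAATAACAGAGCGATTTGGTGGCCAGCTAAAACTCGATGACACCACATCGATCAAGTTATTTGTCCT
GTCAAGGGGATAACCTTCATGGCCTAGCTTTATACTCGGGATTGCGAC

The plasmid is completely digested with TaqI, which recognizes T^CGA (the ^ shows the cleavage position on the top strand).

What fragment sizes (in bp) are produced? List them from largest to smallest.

TaqI sites (TCGA) start at positions 47, 127, 141.
TaqI cuts after the first base of each site, so after positions 47, 127, 141.
Circular molecule, 3 cuts → 3 fragments:
  48–127 → 80 bp
  128–141 → 14 bp
  142–208 then 1–47 → 67 + 47 = 114 bp
Sorted largest to smallest: 114, 80, 14 bp.

114, 80, 14 bp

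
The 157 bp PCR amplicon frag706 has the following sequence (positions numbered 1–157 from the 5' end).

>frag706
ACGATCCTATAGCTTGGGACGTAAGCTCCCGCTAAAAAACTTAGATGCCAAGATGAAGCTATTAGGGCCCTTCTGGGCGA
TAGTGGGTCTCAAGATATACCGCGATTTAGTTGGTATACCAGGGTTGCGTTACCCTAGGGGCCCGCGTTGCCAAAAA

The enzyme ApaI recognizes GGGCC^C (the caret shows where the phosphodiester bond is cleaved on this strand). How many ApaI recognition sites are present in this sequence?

2

GGGCCC occurs starting at positions 65, 139.
ApaI cuts at 2 sites.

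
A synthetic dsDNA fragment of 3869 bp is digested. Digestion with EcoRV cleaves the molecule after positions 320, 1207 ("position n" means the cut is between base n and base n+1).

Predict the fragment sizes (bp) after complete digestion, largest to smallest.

Linear molecule, 2 cuts → 3 fragments:
  320 − 0 = 320 bp
  1207 − 320 = 887 bp
  3869 − 1207 = 2662 bp
Sorted largest to smallest: 2662, 887, 320 bp.

2662, 887, 320 bp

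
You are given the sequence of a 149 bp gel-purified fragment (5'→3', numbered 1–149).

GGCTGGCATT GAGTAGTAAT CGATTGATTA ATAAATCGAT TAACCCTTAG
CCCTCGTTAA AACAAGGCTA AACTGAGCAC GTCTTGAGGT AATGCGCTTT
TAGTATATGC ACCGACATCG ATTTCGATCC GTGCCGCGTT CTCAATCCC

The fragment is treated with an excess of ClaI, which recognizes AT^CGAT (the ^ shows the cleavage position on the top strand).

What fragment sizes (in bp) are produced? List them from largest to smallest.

82, 31, 20, 16 bp

ClaI sites (ATCGAT) start at positions 19, 35, 117.
ClaI cuts after base 2 of each site, so after positions 20, 36, 118.
Linear molecule, 3 cuts → 4 fragments:
  1–20 → 20 bp
  21–36 → 16 bp
  37–118 → 82 bp
  119–149 → 31 bp
Sorted largest to smallest: 82, 31, 20, 16 bp.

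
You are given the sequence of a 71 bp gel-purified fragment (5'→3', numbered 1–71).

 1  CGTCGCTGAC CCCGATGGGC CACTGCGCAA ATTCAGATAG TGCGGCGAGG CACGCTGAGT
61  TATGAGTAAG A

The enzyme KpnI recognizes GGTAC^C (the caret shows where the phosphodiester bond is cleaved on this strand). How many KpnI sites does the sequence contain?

0

No occurrence of GGTACC is present in the sequence.
KpnI does not cut: 0 sites.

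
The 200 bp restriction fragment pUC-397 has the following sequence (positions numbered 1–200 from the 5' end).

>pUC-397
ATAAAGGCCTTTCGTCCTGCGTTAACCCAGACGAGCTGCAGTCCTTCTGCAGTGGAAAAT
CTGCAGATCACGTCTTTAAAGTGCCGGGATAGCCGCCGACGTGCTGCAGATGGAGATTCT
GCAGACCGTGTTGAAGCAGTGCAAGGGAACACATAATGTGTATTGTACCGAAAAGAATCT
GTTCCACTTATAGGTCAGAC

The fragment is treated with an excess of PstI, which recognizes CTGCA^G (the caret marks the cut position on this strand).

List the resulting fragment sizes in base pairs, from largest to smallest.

PstI sites (CTGCAG) start at positions 36, 47, 61, 104, 119.
PstI cuts after base 5 of each site (before the last base), so after positions 40, 51, 65, 108, 123.
Linear molecule, 5 cuts → 6 fragments:
  1–40 → 40 bp
  41–51 → 11 bp
  52–65 → 14 bp
  66–108 → 43 bp
  109–123 → 15 bp
  124–200 → 77 bp
Sorted largest to smallest: 77, 43, 40, 15, 14, 11 bp.

77, 43, 40, 15, 14, 11 bp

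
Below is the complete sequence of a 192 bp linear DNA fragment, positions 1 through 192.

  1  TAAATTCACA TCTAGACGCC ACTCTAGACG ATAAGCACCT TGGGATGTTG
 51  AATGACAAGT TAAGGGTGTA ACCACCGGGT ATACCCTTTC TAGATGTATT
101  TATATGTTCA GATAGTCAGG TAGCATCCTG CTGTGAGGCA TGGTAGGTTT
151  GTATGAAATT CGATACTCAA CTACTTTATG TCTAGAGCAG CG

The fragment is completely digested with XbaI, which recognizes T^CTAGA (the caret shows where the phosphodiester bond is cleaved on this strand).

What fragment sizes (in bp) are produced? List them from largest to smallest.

XbaI sites (TCTAGA) start at positions 11, 23, 89, 181.
XbaI cuts after the first base of each site, so after positions 11, 23, 89, 181.
Linear molecule, 4 cuts → 5 fragments:
  1–11 → 11 bp
  12–23 → 12 bp
  24–89 → 66 bp
  90–181 → 92 bp
  182–192 → 11 bp
Sorted largest to smallest: 92, 66, 12, 11, 11 bp.

92, 66, 12, 11, 11 bp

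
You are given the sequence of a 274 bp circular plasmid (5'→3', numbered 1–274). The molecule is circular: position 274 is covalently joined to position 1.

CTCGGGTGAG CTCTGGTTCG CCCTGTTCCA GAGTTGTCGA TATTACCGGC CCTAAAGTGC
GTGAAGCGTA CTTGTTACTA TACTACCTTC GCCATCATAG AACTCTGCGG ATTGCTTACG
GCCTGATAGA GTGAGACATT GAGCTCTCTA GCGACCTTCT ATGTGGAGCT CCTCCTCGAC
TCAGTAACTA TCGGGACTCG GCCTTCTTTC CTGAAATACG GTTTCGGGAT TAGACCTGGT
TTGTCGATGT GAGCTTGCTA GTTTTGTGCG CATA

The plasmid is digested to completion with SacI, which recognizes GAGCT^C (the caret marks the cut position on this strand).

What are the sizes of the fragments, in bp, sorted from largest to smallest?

133, 116, 25 bp

SacI sites (GAGCTC) start at positions 8, 141, 166.
SacI cuts after base 5 of each site (before the last base), so after positions 12, 145, 170.
Circular molecule, 3 cuts → 3 fragments:
  13–145 → 133 bp
  146–170 → 25 bp
  171–274 then 1–12 → 104 + 12 = 116 bp
Sorted largest to smallest: 133, 116, 25 bp.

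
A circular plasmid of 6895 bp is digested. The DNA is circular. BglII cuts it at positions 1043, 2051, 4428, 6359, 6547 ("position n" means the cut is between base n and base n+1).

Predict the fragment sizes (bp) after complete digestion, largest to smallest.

2377, 1931, 1391, 1008, 188 bp

Circular molecule, 5 cuts → 5 fragments:
  2051 − 1043 = 1008 bp
  4428 − 2051 = 2377 bp
  6359 − 4428 = 1931 bp
  6547 − 6359 = 188 bp
  wrap: 6895 − 6547 + 1043 = 1391 bp
Sorted largest to smallest: 2377, 1931, 1391, 1008, 188 bp.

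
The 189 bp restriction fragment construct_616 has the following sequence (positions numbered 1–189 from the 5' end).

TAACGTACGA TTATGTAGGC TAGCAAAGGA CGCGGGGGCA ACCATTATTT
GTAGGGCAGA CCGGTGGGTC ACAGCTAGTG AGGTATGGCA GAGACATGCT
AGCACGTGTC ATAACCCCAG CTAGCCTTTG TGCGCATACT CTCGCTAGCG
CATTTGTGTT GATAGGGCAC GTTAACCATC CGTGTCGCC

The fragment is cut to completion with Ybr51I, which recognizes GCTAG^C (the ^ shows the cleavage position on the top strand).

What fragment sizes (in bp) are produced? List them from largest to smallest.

Ybr51I sites (GCTAGC) start at positions 19, 98, 120, 144.
Ybr51I cuts after base 5 of each site (before the last base), so after positions 23, 102, 124, 148.
Linear molecule, 4 cuts → 5 fragments:
  1–23 → 23 bp
  24–102 → 79 bp
  103–124 → 22 bp
  125–148 → 24 bp
  149–189 → 41 bp
Sorted largest to smallest: 79, 41, 24, 23, 22 bp.

79, 41, 24, 23, 22 bp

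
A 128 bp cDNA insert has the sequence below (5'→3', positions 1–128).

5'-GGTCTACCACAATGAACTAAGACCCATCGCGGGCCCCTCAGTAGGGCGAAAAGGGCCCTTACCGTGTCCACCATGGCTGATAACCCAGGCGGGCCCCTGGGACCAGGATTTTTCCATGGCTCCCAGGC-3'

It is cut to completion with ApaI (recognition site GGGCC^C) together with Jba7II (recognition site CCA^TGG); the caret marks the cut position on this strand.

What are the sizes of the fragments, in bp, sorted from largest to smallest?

ApaI sites (GGGCCC) start at positions 31, 53, 91.
ApaI cuts after base 5 of each site (before the last base), so after positions 35, 57, 95.
Jba7II sites (CCATGG) start at positions 71, 114.
Jba7II cuts after base 3 of each site, so after positions 73, 116.
Combined cut positions: 35, 57, 73, 95, 116.
Linear molecule, 5 cuts → 6 fragments:
  1–35 → 35 bp
  36–57 → 22 bp
  58–73 → 16 bp
  74–95 → 22 bp
  96–116 → 21 bp
  117–128 → 12 bp
Sorted largest to smallest: 35, 22, 22, 21, 16, 12 bp.

35, 22, 22, 21, 16, 12 bp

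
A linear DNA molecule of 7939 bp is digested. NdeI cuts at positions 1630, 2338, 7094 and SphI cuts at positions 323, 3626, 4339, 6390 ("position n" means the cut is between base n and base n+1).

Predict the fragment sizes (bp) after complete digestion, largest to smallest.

Combined cut positions (sorted): 323, 1630, 2338, 3626, 4339, 6390, 7094.
Linear molecule, 7 cuts → 8 fragments:
  323 − 0 = 323 bp
  1630 − 323 = 1307 bp
  2338 − 1630 = 708 bp
  3626 − 2338 = 1288 bp
  4339 − 3626 = 713 bp
  6390 − 4339 = 2051 bp
  7094 − 6390 = 704 bp
  7939 − 7094 = 845 bp
Sorted largest to smallest: 2051, 1307, 1288, 845, 713, 708, 704, 323 bp.

2051, 1307, 1288, 845, 713, 708, 704, 323 bp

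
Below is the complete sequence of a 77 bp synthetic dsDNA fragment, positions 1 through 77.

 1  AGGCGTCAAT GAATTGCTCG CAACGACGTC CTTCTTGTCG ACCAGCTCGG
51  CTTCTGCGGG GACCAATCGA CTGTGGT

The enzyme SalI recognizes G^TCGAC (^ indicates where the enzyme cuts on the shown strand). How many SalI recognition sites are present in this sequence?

GTCGAC occurs starting at position 37.
SalI cuts at 1 site.

1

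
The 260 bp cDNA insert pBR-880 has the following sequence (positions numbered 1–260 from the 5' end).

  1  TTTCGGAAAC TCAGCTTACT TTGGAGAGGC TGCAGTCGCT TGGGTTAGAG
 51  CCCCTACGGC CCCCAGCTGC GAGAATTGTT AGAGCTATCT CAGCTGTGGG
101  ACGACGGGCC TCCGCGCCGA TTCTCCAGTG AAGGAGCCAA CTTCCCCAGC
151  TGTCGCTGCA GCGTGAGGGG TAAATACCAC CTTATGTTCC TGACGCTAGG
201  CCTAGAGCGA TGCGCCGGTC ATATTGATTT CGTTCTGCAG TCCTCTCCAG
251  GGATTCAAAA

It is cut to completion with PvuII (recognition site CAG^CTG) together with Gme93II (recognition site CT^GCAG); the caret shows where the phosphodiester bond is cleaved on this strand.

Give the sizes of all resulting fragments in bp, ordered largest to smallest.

PvuII sites (CAGCTG) start at positions 64, 91, 147.
PvuII cuts after base 3 of each site, so after positions 66, 93, 149.
Gme93II sites (CTGCAG) start at positions 30, 156, 235.
Gme93II cuts after base 2 of each site, so after positions 31, 157, 236.
Combined cut positions: 31, 66, 93, 149, 157, 236.
Linear molecule, 6 cuts → 7 fragments:
  1–31 → 31 bp
  32–66 → 35 bp
  67–93 → 27 bp
  94–149 → 56 bp
  150–157 → 8 bp
  158–236 → 79 bp
  237–260 → 24 bp
Sorted largest to smallest: 79, 56, 35, 31, 27, 24, 8 bp.

79, 56, 35, 31, 27, 24, 8 bp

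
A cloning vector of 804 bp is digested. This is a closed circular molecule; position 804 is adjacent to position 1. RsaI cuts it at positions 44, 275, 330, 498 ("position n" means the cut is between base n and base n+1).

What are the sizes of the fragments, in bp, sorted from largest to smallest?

Circular molecule, 4 cuts → 4 fragments:
  275 − 44 = 231 bp
  330 − 275 = 55 bp
  498 − 330 = 168 bp
  wrap: 804 − 498 + 44 = 350 bp
Sorted largest to smallest: 350, 231, 168, 55 bp.

350, 231, 168, 55 bp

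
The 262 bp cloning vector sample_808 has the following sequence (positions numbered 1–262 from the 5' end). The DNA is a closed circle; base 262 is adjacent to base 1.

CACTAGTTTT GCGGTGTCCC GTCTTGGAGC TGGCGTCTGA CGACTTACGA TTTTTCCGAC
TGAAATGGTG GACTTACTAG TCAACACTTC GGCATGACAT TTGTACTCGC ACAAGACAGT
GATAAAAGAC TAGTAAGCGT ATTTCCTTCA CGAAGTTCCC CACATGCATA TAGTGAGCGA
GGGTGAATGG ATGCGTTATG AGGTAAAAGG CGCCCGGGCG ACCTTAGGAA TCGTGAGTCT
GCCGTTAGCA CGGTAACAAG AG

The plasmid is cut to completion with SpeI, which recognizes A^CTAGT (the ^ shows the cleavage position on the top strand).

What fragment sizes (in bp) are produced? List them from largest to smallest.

SpeI sites (ACTAGT) start at positions 2, 76, 129.
SpeI cuts after the first base of each site, so after positions 2, 76, 129.
Circular molecule, 3 cuts → 3 fragments:
  3–76 → 74 bp
  77–129 → 53 bp
  130–262 then 1–2 → 133 + 2 = 135 bp
Sorted largest to smallest: 135, 74, 53 bp.

135, 74, 53 bp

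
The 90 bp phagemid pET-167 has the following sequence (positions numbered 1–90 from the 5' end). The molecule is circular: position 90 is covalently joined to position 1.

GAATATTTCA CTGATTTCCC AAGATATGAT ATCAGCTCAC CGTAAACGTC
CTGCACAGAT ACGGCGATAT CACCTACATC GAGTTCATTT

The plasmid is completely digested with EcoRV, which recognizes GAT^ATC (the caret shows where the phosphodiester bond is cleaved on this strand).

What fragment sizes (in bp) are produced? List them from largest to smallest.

52, 38 bp

EcoRV sites (GATATC) start at positions 28, 66.
EcoRV cuts after base 3 of each site, so after positions 30, 68.
Circular molecule, 2 cuts → 2 fragments:
  31–68 → 38 bp
  69–90 then 1–30 → 22 + 30 = 52 bp
Sorted largest to smallest: 52, 38 bp.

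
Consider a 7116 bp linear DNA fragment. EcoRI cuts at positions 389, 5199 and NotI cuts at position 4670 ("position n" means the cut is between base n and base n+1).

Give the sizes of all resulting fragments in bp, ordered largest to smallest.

4281, 1917, 529, 389 bp

Combined cut positions (sorted): 389, 4670, 5199.
Linear molecule, 3 cuts → 4 fragments:
  389 − 0 = 389 bp
  4670 − 389 = 4281 bp
  5199 − 4670 = 529 bp
  7116 − 5199 = 1917 bp
Sorted largest to smallest: 4281, 1917, 529, 389 bp.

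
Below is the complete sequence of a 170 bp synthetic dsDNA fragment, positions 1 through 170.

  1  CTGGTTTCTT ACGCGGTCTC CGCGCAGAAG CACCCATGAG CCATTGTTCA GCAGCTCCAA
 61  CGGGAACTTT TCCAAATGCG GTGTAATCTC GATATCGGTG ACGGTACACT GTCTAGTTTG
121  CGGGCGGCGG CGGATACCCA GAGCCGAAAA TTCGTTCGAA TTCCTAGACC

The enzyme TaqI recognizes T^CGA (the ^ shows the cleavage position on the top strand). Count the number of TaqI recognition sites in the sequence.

TCGA occurs starting at positions 89, 156.
TaqI cuts at 2 sites.

2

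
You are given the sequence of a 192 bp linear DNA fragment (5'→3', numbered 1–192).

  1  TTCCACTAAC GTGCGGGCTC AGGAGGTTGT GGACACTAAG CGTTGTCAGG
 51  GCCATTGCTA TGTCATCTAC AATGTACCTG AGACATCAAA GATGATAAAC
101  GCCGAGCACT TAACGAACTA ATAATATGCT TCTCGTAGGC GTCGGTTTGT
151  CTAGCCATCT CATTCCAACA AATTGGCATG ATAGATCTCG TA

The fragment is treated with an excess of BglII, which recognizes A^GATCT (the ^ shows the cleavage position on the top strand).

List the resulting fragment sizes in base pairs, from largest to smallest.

183, 9 bp

The BglII site (AGATCT) starts at position 183.
BglII cuts after the first base of each site, so after position 183.
Linear molecule, 1 cut → 2 fragments:
  1–183 → 183 bp
  184–192 → 9 bp
Sorted largest to smallest: 183, 9 bp.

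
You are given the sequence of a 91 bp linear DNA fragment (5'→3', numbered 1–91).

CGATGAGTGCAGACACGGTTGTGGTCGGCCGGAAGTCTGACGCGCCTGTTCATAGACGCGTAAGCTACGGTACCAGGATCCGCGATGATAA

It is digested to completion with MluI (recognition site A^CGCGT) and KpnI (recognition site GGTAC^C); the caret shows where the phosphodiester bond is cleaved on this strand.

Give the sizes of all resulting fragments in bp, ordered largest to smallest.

The MluI site (ACGCGT) starts at position 56.
MluI cuts after the first base of each site, so after position 56.
The KpnI site (GGTACC) starts at position 69.
KpnI cuts after base 5 of each site (before the last base), so after position 73.
Combined cut positions: 56, 73.
Linear molecule, 2 cuts → 3 fragments:
  1–56 → 56 bp
  57–73 → 17 bp
  74–91 → 18 bp
Sorted largest to smallest: 56, 18, 17 bp.

56, 18, 17 bp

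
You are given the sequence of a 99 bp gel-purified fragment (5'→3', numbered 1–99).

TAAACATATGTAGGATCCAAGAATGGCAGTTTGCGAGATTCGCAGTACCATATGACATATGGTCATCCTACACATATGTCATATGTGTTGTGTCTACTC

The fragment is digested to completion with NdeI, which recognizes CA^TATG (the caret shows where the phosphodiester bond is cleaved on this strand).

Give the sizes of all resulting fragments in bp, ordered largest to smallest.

NdeI sites (CATATG) start at positions 5, 49, 56, 73, 80.
NdeI cuts after base 2 of each site, so after positions 6, 50, 57, 74, 81.
Linear molecule, 5 cuts → 6 fragments:
  1–6 → 6 bp
  7–50 → 44 bp
  51–57 → 7 bp
  58–74 → 17 bp
  75–81 → 7 bp
  82–99 → 18 bp
Sorted largest to smallest: 44, 18, 17, 7, 7, 6 bp.

44, 18, 17, 7, 7, 6 bp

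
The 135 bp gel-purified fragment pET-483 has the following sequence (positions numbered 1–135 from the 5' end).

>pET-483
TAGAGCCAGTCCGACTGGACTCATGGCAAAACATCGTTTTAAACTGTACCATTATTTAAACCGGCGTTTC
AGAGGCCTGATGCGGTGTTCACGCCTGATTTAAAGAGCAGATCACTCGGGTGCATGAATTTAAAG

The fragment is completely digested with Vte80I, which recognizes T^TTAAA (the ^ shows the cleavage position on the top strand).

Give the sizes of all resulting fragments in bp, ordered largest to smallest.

44, 38, 30, 17, 6 bp

Vte80I sites (TTTAAA) start at positions 38, 55, 99, 129.
Vte80I cuts after the first base of each site, so after positions 38, 55, 99, 129.
Linear molecule, 4 cuts → 5 fragments:
  1–38 → 38 bp
  39–55 → 17 bp
  56–99 → 44 bp
  100–129 → 30 bp
  130–135 → 6 bp
Sorted largest to smallest: 44, 38, 30, 17, 6 bp.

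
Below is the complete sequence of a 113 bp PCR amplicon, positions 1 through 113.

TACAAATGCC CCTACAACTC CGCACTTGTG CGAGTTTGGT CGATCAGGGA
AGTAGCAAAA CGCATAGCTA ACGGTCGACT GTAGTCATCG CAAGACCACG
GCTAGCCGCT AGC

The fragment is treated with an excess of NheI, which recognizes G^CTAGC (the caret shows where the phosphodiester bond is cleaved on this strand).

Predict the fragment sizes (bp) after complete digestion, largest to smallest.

NheI sites (GCTAGC) start at positions 101, 108.
NheI cuts after the first base of each site, so after positions 101, 108.
Linear molecule, 2 cuts → 3 fragments:
  1–101 → 101 bp
  102–108 → 7 bp
  109–113 → 5 bp
Sorted largest to smallest: 101, 7, 5 bp.

101, 7, 5 bp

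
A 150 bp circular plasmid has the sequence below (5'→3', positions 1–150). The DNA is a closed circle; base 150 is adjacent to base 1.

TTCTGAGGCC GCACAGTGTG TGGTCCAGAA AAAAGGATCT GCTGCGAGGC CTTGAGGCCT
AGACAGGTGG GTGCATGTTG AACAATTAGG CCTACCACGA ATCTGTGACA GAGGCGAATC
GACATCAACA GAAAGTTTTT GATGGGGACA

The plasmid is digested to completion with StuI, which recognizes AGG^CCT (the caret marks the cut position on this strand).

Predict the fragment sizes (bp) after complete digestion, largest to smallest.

StuI sites (AGGCCT) start at positions 47, 55, 88.
StuI cuts after base 3 of each site, so after positions 49, 57, 90.
Circular molecule, 3 cuts → 3 fragments:
  50–57 → 8 bp
  58–90 → 33 bp
  91–150 then 1–49 → 60 + 49 = 109 bp
Sorted largest to smallest: 109, 33, 8 bp.

109, 33, 8 bp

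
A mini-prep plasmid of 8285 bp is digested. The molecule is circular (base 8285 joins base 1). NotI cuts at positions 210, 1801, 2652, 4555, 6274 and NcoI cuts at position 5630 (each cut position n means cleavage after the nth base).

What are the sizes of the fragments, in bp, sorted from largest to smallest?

Combined cut positions (sorted): 210, 1801, 2652, 4555, 5630, 6274.
Circular molecule, 6 cuts → 6 fragments:
  1801 − 210 = 1591 bp
  2652 − 1801 = 851 bp
  4555 − 2652 = 1903 bp
  5630 − 4555 = 1075 bp
  6274 − 5630 = 644 bp
  wrap: 8285 − 6274 + 210 = 2221 bp
Sorted largest to smallest: 2221, 1903, 1591, 1075, 851, 644 bp.

2221, 1903, 1591, 1075, 851, 644 bp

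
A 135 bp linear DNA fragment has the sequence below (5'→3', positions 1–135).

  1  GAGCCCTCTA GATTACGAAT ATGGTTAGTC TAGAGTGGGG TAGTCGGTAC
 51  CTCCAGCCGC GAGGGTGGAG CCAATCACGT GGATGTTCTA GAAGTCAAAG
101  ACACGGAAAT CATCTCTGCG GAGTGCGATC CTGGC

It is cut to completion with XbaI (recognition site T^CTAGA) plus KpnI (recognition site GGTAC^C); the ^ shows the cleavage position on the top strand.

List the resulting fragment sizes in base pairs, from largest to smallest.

XbaI sites (TCTAGA) start at positions 7, 29, 87.
XbaI cuts after the first base of each site, so after positions 7, 29, 87.
The KpnI site (GGTACC) starts at position 46.
KpnI cuts after base 5 of each site (before the last base), so after position 50.
Combined cut positions: 7, 29, 50, 87.
Linear molecule, 4 cuts → 5 fragments:
  1–7 → 7 bp
  8–29 → 22 bp
  30–50 → 21 bp
  51–87 → 37 bp
  88–135 → 48 bp
Sorted largest to smallest: 48, 37, 22, 21, 7 bp.

48, 37, 22, 21, 7 bp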